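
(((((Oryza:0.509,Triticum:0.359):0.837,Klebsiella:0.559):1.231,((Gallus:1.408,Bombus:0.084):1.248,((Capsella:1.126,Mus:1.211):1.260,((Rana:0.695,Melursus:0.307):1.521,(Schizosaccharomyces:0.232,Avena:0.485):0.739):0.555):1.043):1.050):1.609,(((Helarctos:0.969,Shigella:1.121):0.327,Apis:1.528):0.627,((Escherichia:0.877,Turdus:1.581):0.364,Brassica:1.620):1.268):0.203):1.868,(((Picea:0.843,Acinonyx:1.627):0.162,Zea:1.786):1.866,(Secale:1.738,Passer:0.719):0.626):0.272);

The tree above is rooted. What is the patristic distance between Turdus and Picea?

The path runs Turdus → … → MRCA → … → Picea; the MRCA is the root of the tree.
Branch lengths along that path: 1.581 + 0.364 + 1.268 + 0.203 + 1.868 + 0.272 + 1.866 + 0.162 + 0.843 = 8.427.

8.427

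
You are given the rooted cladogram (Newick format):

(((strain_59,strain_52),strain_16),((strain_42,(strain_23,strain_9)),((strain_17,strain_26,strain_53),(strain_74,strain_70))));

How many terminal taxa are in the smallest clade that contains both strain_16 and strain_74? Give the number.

The MRCA of strain_16 and strain_74 is the root, so the clade is the entire tree.
That clade contains 11 terminal taxa: strain_16, strain_17, strain_23, strain_26, strain_42, strain_52, strain_53, strain_59, strain_70, strain_74, strain_9.

11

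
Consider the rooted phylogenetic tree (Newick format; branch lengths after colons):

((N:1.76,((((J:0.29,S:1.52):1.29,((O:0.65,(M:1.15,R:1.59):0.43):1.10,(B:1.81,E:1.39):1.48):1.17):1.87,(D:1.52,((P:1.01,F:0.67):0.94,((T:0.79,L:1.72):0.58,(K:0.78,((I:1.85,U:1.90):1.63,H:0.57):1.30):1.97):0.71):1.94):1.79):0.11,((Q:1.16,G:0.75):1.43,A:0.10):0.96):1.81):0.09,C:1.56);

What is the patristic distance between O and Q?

8.45

The path runs O → … → MRCA → … → Q; the MRCA is the node subtending ((((J,S),((O,(M,R)),(B,E))),(D,((P,F),((T,L),(K,((I,U),H)))))),((Q,G),A)).
Branch lengths along that path: 0.65 + 1.10 + 1.17 + 1.87 + 0.11 + 0.96 + 1.43 + 1.16 = 8.45.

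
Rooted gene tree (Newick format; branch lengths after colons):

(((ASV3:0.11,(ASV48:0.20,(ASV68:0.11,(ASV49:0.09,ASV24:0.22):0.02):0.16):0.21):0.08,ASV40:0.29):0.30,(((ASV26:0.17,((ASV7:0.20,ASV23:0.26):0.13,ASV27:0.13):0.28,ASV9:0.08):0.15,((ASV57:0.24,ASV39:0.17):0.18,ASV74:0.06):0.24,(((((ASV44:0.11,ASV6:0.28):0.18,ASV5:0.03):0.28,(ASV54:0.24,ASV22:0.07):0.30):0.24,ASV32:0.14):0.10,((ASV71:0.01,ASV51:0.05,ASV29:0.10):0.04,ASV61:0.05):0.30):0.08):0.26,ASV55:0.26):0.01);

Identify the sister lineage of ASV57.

ASV57 attaches to the tree at the node subtending (ASV57,ASV39).
The other lineage descending from that same node — the sister group — is the single tip ASV39.

ASV39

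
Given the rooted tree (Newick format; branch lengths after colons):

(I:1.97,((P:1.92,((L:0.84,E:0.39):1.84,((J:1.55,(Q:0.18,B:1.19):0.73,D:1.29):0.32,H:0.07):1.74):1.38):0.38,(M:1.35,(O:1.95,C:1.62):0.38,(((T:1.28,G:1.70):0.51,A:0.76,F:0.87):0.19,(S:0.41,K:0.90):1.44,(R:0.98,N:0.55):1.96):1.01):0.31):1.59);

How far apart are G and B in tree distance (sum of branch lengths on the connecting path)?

The path runs G → … → MRCA → … → B; the MRCA is the node subtending ((P,((L,E),((J,(Q,B),D),H))),(M,(O,C),(((T,G),A,F),(S,K),(R,N)))).
Branch lengths along that path: 1.70 + 0.51 + 0.19 + 1.01 + 0.31 + 0.38 + 1.38 + 1.74 + 0.32 + 0.73 + 1.19 = 9.46.

9.46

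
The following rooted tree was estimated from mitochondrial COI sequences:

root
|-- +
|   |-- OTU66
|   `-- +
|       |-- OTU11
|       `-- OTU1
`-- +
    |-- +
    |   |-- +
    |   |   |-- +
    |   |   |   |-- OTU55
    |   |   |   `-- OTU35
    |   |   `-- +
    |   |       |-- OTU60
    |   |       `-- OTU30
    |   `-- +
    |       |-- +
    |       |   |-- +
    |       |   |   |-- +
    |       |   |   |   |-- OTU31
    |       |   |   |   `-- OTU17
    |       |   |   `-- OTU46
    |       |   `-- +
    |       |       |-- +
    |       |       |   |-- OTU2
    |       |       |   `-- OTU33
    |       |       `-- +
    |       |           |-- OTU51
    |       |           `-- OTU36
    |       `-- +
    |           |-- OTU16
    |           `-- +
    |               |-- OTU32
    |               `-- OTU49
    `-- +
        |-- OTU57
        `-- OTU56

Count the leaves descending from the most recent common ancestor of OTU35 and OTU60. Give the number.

4

The MRCA of OTU35 and OTU60 is the node subtending ((OTU55,OTU35),(OTU60,OTU30)).
That clade contains 4 terminal taxa: OTU30, OTU35, OTU55, OTU60.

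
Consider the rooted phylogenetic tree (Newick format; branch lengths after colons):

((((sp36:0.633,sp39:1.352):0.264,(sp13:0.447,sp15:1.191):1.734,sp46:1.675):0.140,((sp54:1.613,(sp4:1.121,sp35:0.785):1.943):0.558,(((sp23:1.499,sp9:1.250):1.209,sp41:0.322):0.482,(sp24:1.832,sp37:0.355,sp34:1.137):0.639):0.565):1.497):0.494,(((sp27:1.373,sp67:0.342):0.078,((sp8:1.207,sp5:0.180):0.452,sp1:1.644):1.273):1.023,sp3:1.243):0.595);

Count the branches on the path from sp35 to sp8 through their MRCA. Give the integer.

10

The MRCA of sp35 and sp8 is the root of the tree.
From sp35 up to that node: 5 branches. From sp8 up to the same node: 5 branches. Total: 5 + 5 = 10.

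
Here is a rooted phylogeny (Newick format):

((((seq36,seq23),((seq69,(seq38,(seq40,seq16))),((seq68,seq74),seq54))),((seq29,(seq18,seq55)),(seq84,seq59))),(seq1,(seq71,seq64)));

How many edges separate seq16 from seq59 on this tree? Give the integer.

9

The MRCA of seq16 and seq59 is the node subtending (((seq36,seq23),((seq69,(seq38,(seq40,seq16))),((seq68,seq74),seq54))),((seq29,(seq18,seq55)),(seq84,seq59))).
From seq16 up to that node: 6 branches. From seq59 up to the same node: 3 branches. Total: 6 + 3 = 9.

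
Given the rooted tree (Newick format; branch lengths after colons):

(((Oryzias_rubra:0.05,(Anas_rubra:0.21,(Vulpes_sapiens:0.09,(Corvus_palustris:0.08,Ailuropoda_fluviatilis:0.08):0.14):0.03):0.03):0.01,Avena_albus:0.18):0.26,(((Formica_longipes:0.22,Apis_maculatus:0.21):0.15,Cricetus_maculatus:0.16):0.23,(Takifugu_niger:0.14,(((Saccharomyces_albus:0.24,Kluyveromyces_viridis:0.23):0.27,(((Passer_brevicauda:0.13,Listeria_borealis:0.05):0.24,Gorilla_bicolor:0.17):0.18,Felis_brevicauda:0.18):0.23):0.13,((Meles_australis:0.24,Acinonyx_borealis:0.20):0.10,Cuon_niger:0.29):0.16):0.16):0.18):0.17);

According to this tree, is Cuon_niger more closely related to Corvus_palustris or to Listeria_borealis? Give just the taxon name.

The MRCA of Cuon_niger and Listeria_borealis subtends (((Saccharomyces_albus,Kluyveromyces_viridis),(((Passer_brevicauda,Listeria_borealis),Gorilla_bicolor),Felis_brevicauda)),((Meles_australis,Acinonyx_borealis),Cuon_niger)) (9 taxa).
The MRCA of Cuon_niger and Corvus_palustris is the root, subtending the entire tree (19 taxa).
The first is nested inside the second, so Cuon_niger shares a more recent common ancestor with Listeria_borealis.

Listeria_borealis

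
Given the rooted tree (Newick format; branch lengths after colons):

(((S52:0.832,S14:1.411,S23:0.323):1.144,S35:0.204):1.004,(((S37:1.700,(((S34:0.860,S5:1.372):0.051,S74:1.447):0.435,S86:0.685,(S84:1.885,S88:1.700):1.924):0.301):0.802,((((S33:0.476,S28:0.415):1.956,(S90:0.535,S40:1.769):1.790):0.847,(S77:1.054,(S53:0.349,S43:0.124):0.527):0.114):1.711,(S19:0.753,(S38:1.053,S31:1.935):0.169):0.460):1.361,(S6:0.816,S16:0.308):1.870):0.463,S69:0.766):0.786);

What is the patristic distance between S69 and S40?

8.707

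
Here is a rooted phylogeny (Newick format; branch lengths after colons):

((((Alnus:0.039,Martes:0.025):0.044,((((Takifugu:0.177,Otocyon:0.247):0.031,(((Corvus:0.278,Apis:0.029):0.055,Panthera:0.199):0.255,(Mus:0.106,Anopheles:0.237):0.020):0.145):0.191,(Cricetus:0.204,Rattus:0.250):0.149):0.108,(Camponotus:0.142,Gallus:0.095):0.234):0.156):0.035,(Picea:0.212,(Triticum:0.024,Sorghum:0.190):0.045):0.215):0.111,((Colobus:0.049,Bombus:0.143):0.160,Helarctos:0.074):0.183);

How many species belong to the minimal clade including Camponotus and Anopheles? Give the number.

The MRCA of Camponotus and Anopheles is the node subtending ((((Takifugu,Otocyon),(((Corvus,Apis),Panthera),(Mus,Anopheles))),(Cricetus,Rattus)),(Camponotus,Gallus)).
That clade contains 11 terminal taxa: Anopheles, Apis, Camponotus, Corvus, Cricetus, Gallus, Mus, Otocyon, Panthera, Rattus, Takifugu.

11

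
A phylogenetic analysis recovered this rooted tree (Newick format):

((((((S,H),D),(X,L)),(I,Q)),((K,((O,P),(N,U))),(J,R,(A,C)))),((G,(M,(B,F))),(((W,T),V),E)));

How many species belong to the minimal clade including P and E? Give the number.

24

The MRCA of P and E is the root, so the clade is the entire tree.
That clade contains 24 terminal taxa: A, B, C, D, E, F, G, H, I, J, K, L, M, N, O, P, Q, R, S, T, U, V, W, X.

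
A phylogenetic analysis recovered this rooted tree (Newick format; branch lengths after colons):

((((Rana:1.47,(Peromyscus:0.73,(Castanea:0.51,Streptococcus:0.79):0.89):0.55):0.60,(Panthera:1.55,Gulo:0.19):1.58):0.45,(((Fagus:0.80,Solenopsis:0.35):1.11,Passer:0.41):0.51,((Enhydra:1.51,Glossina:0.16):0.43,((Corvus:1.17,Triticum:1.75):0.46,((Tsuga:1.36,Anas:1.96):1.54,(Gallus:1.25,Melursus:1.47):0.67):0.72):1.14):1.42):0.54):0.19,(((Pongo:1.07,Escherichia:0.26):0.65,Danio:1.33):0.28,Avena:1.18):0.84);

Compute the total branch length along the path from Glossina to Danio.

The path runs Glossina → … → MRCA → … → Danio; the MRCA is the root of the tree.
Branch lengths along that path: 0.16 + 0.43 + 1.42 + 0.54 + 0.19 + 0.84 + 0.28 + 1.33 = 5.19.

5.19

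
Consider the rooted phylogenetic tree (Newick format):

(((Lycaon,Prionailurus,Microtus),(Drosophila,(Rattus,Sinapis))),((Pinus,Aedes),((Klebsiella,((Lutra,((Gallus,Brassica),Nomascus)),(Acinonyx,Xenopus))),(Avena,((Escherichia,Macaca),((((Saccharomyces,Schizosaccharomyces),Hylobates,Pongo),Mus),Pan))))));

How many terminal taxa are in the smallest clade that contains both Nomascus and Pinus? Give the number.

The MRCA of Nomascus and Pinus is the node subtending ((Pinus,Aedes),((Klebsiella,((Lutra,((Gallus,Brassica),Nomascus)),(Acinonyx,Xenopus))),(Avena,((Escherichia,Macaca),((((Saccharomyces,Schizosaccharomyces),Hylobates,Pongo),Mus),Pan))))).
That clade contains 18 terminal taxa: Acinonyx, Aedes, Avena, Brassica, Escherichia, Gallus, Hylobates, Klebsiella, Lutra, Macaca, Mus, Nomascus, Pan, Pinus, Pongo, Saccharomyces, Schizosaccharomyces, Xenopus.

18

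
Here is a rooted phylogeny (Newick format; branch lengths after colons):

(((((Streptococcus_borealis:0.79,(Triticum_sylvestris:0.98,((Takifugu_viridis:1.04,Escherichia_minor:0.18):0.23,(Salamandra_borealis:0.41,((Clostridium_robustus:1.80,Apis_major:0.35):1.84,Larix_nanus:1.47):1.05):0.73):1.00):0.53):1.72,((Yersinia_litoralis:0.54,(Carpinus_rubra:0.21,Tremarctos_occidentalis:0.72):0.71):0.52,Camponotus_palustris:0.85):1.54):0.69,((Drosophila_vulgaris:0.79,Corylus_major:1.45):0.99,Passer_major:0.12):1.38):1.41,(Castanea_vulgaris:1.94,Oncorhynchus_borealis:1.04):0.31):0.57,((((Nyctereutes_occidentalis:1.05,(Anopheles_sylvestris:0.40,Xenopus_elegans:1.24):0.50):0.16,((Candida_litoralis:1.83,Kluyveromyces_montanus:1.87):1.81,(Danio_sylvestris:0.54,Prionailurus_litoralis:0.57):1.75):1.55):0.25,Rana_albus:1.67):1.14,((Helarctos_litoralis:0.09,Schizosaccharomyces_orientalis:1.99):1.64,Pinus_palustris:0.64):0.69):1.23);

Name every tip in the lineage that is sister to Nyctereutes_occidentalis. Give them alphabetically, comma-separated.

Nyctereutes_occidentalis attaches to the tree at the node subtending (Nyctereutes_occidentalis,(Anopheles_sylvestris,Xenopus_elegans)).
The other lineage descending from that same node — the sister group — is (Anopheles_sylvestris,Xenopus_elegans); its 2 tips in alphabetical order are the answer.

Anopheles_sylvestris, Xenopus_elegans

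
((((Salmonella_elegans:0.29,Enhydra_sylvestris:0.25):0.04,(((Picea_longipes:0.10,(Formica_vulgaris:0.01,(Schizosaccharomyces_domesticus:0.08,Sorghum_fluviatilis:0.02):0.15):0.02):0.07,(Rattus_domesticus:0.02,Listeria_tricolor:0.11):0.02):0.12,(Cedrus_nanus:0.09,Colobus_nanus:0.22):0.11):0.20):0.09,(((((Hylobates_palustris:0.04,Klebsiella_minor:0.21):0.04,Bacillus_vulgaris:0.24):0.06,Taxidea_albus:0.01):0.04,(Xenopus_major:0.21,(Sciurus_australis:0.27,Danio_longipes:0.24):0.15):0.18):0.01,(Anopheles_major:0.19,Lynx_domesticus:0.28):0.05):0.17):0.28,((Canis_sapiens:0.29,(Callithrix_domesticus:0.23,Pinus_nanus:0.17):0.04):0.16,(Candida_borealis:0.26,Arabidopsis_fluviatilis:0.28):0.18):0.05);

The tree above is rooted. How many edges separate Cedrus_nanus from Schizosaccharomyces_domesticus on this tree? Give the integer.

7

The MRCA of Cedrus_nanus and Schizosaccharomyces_domesticus is the node subtending (((Picea_longipes,(Formica_vulgaris,(Schizosaccharomyces_domesticus,Sorghum_fluviatilis))),(Rattus_domesticus,Listeria_tricolor)),(Cedrus_nanus,Colobus_nanus)).
From Cedrus_nanus up to that node: 2 branches. From Schizosaccharomyces_domesticus up to the same node: 5 branches. Total: 2 + 5 = 7.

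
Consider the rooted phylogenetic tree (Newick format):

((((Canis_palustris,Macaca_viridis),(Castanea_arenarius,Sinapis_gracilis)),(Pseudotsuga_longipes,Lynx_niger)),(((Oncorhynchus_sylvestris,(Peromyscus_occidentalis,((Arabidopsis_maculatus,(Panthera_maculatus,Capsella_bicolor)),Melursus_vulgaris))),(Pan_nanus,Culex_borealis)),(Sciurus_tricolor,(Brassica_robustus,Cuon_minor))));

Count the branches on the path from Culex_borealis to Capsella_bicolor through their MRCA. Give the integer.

The MRCA of Culex_borealis and Capsella_bicolor is the node subtending ((Oncorhynchus_sylvestris,(Peromyscus_occidentalis,((Arabidopsis_maculatus,(Panthera_maculatus,Capsella_bicolor)),Melursus_vulgaris))),(Pan_nanus,Culex_borealis)).
From Culex_borealis up to that node: 2 branches. From Capsella_bicolor up to the same node: 6 branches. Total: 2 + 6 = 8.

8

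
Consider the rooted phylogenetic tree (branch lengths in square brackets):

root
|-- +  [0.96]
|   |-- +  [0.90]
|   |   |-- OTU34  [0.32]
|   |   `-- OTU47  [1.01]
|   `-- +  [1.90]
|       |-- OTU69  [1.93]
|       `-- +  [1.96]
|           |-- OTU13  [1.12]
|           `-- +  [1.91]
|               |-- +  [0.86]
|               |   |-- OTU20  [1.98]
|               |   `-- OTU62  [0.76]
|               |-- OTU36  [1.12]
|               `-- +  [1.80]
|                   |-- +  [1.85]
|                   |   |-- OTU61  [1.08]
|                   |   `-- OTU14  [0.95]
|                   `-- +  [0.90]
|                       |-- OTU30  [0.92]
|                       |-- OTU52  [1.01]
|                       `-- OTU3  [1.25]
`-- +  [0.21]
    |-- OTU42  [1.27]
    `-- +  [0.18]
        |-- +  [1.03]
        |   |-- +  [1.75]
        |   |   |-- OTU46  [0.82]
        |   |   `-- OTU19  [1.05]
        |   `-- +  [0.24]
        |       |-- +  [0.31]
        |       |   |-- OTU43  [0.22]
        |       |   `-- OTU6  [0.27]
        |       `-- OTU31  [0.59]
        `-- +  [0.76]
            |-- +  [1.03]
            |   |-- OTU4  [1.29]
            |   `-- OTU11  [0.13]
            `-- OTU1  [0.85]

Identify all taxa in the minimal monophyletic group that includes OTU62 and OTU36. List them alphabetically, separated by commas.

OTU14, OTU20, OTU3, OTU30, OTU36, OTU52, OTU61, OTU62

Tracing OTU62: it sits inside (OTU20,OTU62).
Tracing OTU36: it sits inside ((OTU20,OTU62),OTU36,((OTU61,OTU14),(OTU30,OTU52,OTU3))).
The smallest clade enclosing both is ((OTU20,OTU62),OTU36,((OTU61,OTU14),(OTU30,OTU52,OTU3))); the answer is its 8 terminal taxa in alphabetical order.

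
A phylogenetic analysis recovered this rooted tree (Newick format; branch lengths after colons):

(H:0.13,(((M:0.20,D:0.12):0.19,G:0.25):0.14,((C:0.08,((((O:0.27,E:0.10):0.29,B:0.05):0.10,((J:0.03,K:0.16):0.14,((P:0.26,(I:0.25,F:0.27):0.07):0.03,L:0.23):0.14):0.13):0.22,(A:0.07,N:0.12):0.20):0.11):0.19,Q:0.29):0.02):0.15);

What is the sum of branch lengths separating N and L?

1.04

The path runs N → … → MRCA → … → L; the MRCA is the node subtending ((((O,E),B),((J,K),((P,(I,F)),L))),(A,N)).
Branch lengths along that path: 0.12 + 0.20 + 0.22 + 0.13 + 0.14 + 0.23 = 1.04.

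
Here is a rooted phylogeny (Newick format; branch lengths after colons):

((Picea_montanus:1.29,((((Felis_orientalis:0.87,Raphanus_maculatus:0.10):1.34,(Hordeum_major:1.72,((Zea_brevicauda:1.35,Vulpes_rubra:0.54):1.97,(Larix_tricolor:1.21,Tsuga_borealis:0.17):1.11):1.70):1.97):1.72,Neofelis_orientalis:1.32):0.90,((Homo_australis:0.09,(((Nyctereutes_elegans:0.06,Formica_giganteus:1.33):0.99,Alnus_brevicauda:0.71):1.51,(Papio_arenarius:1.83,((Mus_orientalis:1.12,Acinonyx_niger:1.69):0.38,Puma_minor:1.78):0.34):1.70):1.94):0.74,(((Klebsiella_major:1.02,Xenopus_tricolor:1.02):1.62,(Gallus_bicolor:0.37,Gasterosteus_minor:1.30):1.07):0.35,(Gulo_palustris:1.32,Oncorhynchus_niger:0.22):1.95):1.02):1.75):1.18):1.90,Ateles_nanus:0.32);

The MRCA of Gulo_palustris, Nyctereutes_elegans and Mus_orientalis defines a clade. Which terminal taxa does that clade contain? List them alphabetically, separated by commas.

Acinonyx_niger, Alnus_brevicauda, Formica_giganteus, Gallus_bicolor, Gasterosteus_minor, Gulo_palustris, Homo_australis, Klebsiella_major, Mus_orientalis, Nyctereutes_elegans, Oncorhynchus_niger, Papio_arenarius, Puma_minor, Xenopus_tricolor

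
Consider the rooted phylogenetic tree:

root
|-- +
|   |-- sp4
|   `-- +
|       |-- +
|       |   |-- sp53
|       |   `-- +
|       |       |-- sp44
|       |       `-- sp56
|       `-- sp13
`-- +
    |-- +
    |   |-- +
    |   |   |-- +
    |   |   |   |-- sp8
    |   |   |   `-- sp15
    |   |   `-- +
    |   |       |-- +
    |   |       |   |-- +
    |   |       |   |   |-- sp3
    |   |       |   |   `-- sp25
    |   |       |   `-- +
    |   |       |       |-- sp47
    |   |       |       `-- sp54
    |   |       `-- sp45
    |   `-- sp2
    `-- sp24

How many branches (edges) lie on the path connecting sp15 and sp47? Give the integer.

The MRCA of sp15 and sp47 is the node subtending ((sp8,sp15),(((sp3,sp25),(sp47,sp54)),sp45)).
From sp15 up to that node: 2 branches. From sp47 up to the same node: 4 branches. Total: 2 + 4 = 6.

6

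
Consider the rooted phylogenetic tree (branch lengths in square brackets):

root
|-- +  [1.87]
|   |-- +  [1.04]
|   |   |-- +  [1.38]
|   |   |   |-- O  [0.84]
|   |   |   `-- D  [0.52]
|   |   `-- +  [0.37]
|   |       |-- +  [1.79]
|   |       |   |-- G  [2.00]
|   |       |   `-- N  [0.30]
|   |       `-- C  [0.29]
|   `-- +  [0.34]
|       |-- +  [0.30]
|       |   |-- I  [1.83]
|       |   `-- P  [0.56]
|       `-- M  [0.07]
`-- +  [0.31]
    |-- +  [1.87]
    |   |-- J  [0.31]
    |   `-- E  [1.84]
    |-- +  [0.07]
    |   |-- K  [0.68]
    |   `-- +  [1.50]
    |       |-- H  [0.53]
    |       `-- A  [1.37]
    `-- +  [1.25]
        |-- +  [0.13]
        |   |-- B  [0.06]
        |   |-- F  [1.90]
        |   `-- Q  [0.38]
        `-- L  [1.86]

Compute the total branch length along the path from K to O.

6.19

The path runs K → … → MRCA → … → O; the MRCA is the root of the tree.
Branch lengths along that path: 0.68 + 0.07 + 0.31 + 1.87 + 1.04 + 1.38 + 0.84 = 6.19.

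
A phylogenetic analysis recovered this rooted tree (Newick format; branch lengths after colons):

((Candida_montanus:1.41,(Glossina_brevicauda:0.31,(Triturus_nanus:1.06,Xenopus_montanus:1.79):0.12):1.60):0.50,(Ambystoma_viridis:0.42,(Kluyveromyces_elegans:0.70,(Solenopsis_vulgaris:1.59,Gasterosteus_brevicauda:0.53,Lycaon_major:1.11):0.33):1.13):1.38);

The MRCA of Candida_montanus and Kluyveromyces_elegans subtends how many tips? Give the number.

9

The MRCA of Candida_montanus and Kluyveromyces_elegans is the root, so the clade is the entire tree.
That clade contains 9 terminal taxa: Ambystoma_viridis, Candida_montanus, Gasterosteus_brevicauda, Glossina_brevicauda, Kluyveromyces_elegans, Lycaon_major, Solenopsis_vulgaris, Triturus_nanus, Xenopus_montanus.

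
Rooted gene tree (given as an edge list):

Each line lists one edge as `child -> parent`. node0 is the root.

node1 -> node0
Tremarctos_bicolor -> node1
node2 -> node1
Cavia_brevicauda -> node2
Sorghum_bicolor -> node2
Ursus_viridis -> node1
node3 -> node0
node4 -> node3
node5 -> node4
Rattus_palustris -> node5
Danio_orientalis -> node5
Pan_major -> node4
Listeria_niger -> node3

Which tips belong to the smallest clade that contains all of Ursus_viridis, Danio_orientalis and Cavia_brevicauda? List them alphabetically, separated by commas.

Cavia_brevicauda, Danio_orientalis, Listeria_niger, Pan_major, Rattus_palustris, Sorghum_bicolor, Tremarctos_bicolor, Ursus_viridis

Tracing Ursus_viridis: it sits inside (Tremarctos_bicolor,(Cavia_brevicauda,Sorghum_bicolor),Ursus_viridis).
Tracing Danio_orientalis: it sits inside (Rattus_palustris,Danio_orientalis).
Tracing Cavia_brevicauda: it sits inside (Cavia_brevicauda,Sorghum_bicolor).
The smallest clade enclosing all 3 is the whole tree (their MRCA is the root), so the answer is all 8 tips in alphabetical order.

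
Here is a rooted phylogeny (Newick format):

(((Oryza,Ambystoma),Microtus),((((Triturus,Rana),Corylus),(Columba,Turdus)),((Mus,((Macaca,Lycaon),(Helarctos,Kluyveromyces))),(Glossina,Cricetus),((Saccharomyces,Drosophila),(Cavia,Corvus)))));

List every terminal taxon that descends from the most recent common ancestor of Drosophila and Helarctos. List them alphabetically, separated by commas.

Cavia, Corvus, Cricetus, Drosophila, Glossina, Helarctos, Kluyveromyces, Lycaon, Macaca, Mus, Saccharomyces

Tracing Drosophila: it sits inside (Saccharomyces,Drosophila).
Tracing Helarctos: it sits inside (Helarctos,Kluyveromyces).
The smallest clade enclosing both is ((Mus,((Macaca,Lycaon),(Helarctos,Kluyveromyces))),(Glossina,Cricetus),((Saccharomyces,Drosophila),(Cavia,Corvus))); the answer is its 11 terminal taxa in alphabetical order.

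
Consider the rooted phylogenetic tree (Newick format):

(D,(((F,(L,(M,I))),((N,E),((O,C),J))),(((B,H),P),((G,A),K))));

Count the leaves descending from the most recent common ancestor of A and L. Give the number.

The MRCA of A and L is the node subtending (((F,(L,(M,I))),((N,E),((O,C),J))),(((B,H),P),((G,A),K))).
That clade contains 15 terminal taxa: A, B, C, E, F, G, H, I, J, K, L, M, N, O, P.

15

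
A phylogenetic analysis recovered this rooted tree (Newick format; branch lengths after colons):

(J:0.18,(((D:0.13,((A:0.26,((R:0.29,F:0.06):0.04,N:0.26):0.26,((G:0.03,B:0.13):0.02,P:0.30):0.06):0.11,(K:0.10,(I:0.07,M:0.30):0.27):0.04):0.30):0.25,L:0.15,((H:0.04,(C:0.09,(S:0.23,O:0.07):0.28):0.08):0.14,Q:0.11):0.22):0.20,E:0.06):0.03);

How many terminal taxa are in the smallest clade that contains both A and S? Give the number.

17

The MRCA of A and S is the node subtending ((D,((A,((R,F),N),((G,B),P)),(K,(I,M)))),L,((H,(C,(S,O))),Q)).
That clade contains 17 terminal taxa: A, B, C, D, F, G, H, I, K, L, M, N, O, P, Q, R, S.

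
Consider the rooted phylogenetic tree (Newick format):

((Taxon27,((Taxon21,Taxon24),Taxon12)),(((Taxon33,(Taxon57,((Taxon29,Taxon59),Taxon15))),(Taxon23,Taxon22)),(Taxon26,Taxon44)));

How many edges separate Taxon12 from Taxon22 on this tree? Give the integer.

The MRCA of Taxon12 and Taxon22 is the root of the tree.
From Taxon12 up to that node: 3 branches. From Taxon22 up to the same node: 4 branches. Total: 3 + 4 = 7.

7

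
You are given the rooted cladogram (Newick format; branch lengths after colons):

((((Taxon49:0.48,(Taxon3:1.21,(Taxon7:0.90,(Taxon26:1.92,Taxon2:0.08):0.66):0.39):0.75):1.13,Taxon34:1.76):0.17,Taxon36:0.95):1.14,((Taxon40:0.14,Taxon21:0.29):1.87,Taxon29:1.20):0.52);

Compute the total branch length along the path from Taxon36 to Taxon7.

The path runs Taxon36 → … → MRCA → … → Taxon7; the MRCA is the node subtending (((Taxon49,(Taxon3,(Taxon7,(Taxon26,Taxon2)))),Taxon34),Taxon36).
Branch lengths along that path: 0.95 + 0.17 + 1.13 + 0.75 + 0.39 + 0.90 = 4.29.

4.29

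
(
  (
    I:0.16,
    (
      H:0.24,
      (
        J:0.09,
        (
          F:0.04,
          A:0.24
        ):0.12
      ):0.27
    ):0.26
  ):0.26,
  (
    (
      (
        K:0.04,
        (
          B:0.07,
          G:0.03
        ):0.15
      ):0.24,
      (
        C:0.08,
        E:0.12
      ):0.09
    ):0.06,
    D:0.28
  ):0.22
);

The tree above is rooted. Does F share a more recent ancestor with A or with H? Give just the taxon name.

A

The MRCA of F and A subtends (F,A) (2 taxa).
The MRCA of F and H subtends (H,(J,(F,A))) (4 taxa).
The first is nested inside the second, so F shares a more recent common ancestor with A.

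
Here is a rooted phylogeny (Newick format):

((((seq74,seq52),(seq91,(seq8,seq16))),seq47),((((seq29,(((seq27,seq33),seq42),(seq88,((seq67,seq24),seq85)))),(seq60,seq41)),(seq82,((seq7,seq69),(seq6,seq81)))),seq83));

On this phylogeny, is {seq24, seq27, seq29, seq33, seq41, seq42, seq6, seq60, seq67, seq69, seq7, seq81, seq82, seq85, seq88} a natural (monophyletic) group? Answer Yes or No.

Yes

The most recent common ancestor of these taxa subtends (((seq29,(((seq27,seq33),seq42),(seq88,((seq67,seq24),seq85)))),(seq60,seq41)),(seq82,((seq7,seq69),(seq6,seq81)))).
That clade has exactly 15 tips — every listed taxon and nothing else — so the group is monophyletic.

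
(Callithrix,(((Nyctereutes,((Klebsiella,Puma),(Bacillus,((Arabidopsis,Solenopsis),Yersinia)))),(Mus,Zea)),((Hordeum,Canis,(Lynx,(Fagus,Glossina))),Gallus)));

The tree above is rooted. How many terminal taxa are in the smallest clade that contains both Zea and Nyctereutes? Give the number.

The MRCA of Zea and Nyctereutes is the node subtending ((Nyctereutes,((Klebsiella,Puma),(Bacillus,((Arabidopsis,Solenopsis),Yersinia)))),(Mus,Zea)).
That clade contains 9 terminal taxa: Arabidopsis, Bacillus, Klebsiella, Mus, Nyctereutes, Puma, Solenopsis, Yersinia, Zea.

9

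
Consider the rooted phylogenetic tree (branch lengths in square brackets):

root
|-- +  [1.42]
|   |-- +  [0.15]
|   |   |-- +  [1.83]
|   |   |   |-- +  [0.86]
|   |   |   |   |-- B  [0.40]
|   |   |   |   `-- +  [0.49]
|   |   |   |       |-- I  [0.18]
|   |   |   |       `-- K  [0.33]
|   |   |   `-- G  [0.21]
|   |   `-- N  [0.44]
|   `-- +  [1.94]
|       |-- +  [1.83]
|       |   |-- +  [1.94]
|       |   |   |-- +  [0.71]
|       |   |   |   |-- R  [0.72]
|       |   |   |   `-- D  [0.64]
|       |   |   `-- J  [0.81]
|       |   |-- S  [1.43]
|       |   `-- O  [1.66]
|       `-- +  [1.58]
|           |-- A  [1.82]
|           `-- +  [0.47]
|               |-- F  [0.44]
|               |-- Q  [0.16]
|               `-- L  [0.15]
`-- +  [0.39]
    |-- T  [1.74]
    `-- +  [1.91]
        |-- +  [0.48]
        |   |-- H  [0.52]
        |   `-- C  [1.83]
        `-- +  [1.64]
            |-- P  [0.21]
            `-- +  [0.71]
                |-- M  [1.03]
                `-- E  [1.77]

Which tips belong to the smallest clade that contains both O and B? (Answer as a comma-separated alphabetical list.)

A, B, D, F, G, I, J, K, L, N, O, Q, R, S

Tracing O: it sits inside (((R,D),J),S,O).
Tracing B: it sits inside (B,(I,K)).
The smallest clade enclosing both is ((((B,(I,K)),G),N),((((R,D),J),S,O),(A,(F,Q,L)))); the answer is its 14 terminal taxa in alphabetical order.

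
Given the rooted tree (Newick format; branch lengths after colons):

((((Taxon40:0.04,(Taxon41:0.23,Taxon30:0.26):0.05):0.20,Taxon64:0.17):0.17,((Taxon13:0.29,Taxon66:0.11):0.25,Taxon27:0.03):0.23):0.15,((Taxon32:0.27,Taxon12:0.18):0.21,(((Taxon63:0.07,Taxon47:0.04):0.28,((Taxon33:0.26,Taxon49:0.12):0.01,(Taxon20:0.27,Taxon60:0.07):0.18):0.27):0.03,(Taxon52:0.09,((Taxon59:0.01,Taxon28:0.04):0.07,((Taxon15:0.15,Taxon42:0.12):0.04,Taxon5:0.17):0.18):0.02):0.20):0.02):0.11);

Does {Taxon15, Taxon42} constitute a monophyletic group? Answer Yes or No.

Yes

The most recent common ancestor of these taxa subtends (Taxon15,Taxon42).
That clade has exactly 2 tips — every listed taxon and nothing else — so the group is monophyletic.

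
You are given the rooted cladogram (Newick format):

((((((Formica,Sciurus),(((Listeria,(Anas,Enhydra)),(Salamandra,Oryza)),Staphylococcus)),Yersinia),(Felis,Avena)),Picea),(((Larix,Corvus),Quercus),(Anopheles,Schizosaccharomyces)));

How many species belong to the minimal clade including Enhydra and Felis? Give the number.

11

The MRCA of Enhydra and Felis is the node subtending ((((Formica,Sciurus),(((Listeria,(Anas,Enhydra)),(Salamandra,Oryza)),Staphylococcus)),Yersinia),(Felis,Avena)).
That clade contains 11 terminal taxa: Anas, Avena, Enhydra, Felis, Formica, Listeria, Oryza, Salamandra, Sciurus, Staphylococcus, Yersinia.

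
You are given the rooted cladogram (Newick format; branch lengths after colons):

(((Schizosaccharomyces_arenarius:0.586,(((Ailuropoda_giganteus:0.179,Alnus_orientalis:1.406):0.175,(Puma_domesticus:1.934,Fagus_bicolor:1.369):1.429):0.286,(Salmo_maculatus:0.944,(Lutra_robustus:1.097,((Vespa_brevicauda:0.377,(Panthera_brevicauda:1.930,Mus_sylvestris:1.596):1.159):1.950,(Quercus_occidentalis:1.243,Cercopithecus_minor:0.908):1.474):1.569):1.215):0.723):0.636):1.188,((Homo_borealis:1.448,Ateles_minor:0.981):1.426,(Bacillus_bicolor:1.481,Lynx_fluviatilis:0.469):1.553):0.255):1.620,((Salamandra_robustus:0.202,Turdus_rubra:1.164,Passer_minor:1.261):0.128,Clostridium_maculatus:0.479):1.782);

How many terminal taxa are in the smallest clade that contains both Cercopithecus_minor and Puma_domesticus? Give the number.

11

The MRCA of Cercopithecus_minor and Puma_domesticus is the node subtending (((Ailuropoda_giganteus,Alnus_orientalis),(Puma_domesticus,Fagus_bicolor)),(Salmo_maculatus,(Lutra_robustus,((Vespa_brevicauda,(Panthera_brevicauda,Mus_sylvestris)),(Quercus_occidentalis,Cercopithecus_minor))))).
That clade contains 11 terminal taxa: Ailuropoda_giganteus, Alnus_orientalis, Cercopithecus_minor, Fagus_bicolor, Lutra_robustus, Mus_sylvestris, Panthera_brevicauda, Puma_domesticus, Quercus_occidentalis, Salmo_maculatus, Vespa_brevicauda.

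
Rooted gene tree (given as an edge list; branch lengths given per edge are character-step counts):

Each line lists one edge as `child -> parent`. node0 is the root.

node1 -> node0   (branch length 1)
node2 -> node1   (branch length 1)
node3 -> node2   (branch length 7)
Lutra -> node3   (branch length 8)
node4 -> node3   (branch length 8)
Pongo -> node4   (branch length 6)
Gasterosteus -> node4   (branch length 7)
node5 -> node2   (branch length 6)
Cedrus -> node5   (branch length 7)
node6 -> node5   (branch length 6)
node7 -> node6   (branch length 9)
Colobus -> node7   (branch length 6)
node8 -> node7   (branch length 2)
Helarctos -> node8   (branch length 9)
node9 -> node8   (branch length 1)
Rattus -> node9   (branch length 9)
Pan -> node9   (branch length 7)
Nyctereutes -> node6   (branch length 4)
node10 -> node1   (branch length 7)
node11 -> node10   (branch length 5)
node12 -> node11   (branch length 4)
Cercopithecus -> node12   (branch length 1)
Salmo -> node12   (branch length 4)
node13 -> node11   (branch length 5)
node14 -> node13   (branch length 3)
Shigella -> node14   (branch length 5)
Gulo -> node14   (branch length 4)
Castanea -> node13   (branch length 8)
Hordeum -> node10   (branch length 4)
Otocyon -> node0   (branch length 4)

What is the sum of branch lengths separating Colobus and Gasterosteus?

The path runs Colobus → … → MRCA → … → Gasterosteus; the MRCA is the node subtending ((Lutra,(Pongo,Gasterosteus)),(Cedrus,((Colobus,(Helarctos,(Rattus,Pan))),Nyctereutes))).
Branch lengths along that path: 6 + 9 + 6 + 6 + 7 + 8 + 7 = 49.

49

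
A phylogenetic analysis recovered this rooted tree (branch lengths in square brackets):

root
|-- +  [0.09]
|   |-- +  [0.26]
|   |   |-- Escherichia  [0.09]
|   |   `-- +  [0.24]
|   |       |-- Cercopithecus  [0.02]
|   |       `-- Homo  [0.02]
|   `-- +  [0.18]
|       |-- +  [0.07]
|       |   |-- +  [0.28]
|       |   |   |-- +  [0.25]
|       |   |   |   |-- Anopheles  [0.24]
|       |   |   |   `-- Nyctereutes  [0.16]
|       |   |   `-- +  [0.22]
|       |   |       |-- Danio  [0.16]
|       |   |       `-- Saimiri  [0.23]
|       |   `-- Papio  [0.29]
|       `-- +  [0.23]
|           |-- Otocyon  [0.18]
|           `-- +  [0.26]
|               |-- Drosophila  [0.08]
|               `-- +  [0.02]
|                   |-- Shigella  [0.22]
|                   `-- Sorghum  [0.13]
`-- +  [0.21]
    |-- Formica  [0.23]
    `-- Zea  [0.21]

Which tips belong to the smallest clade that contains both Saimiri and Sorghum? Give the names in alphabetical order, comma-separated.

Tracing Saimiri: it sits inside (Danio,Saimiri).
Tracing Sorghum: it sits inside (Shigella,Sorghum).
The smallest clade enclosing both is ((((Anopheles,Nyctereutes),(Danio,Saimiri)),Papio),(Otocyon,(Drosophila,(Shigella,Sorghum)))); the answer is its 9 terminal taxa in alphabetical order.

Anopheles, Danio, Drosophila, Nyctereutes, Otocyon, Papio, Saimiri, Shigella, Sorghum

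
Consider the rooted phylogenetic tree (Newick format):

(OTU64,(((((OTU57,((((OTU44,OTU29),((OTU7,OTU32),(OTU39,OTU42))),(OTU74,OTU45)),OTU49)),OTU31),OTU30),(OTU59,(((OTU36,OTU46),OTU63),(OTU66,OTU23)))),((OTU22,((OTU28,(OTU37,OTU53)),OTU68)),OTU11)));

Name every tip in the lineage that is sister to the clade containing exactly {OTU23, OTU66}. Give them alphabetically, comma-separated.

The clade containing exactly {OTU23, OTU66} attaches to the tree at the node subtending (((OTU36,OTU46),OTU63),(OTU66,OTU23)).
The other lineage descending from that same node — the sister group — is ((OTU36,OTU46),OTU63); its 3 tips in alphabetical order are the answer.

OTU36, OTU46, OTU63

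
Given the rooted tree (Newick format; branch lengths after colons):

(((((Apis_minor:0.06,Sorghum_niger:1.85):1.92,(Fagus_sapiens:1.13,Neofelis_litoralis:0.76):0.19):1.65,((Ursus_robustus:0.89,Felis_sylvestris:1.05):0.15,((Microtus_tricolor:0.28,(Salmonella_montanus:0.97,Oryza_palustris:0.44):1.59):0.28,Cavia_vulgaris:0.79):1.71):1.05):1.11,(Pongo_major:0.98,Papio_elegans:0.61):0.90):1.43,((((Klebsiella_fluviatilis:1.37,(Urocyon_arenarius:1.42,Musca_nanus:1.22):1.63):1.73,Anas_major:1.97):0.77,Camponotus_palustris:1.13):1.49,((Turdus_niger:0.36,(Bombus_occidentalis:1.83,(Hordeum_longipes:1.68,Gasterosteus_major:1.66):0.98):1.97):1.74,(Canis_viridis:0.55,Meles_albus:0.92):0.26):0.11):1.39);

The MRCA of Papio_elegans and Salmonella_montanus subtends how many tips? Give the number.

12

The MRCA of Papio_elegans and Salmonella_montanus is the node subtending ((((Apis_minor,Sorghum_niger),(Fagus_sapiens,Neofelis_litoralis)),((Ursus_robustus,Felis_sylvestris),((Microtus_tricolor,(Salmonella_montanus,Oryza_palustris)),Cavia_vulgaris))),(Pongo_major,Papio_elegans)).
That clade contains 12 terminal taxa: Apis_minor, Cavia_vulgaris, Fagus_sapiens, Felis_sylvestris, Microtus_tricolor, Neofelis_litoralis, Oryza_palustris, Papio_elegans, Pongo_major, Salmonella_montanus, Sorghum_niger, Ursus_robustus.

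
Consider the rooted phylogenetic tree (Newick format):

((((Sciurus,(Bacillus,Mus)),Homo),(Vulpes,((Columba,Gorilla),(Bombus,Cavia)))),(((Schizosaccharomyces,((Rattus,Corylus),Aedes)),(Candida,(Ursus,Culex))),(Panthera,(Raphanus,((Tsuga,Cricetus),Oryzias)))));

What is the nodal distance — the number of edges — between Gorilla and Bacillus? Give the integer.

The MRCA of Gorilla and Bacillus is the node subtending (((Sciurus,(Bacillus,Mus)),Homo),(Vulpes,((Columba,Gorilla),(Bombus,Cavia)))).
From Gorilla up to that node: 4 branches. From Bacillus up to the same node: 4 branches. Total: 4 + 4 = 8.

8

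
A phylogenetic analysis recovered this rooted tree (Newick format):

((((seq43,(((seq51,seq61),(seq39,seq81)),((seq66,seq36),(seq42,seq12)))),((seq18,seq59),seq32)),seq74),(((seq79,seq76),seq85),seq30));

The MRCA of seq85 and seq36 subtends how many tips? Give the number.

The MRCA of seq85 and seq36 is the root, so the clade is the entire tree.
That clade contains 17 terminal taxa: seq12, seq18, seq30, seq32, seq36, seq39, seq42, seq43, seq51, seq59, seq61, seq66, seq74, seq76, seq79, seq81, seq85.

17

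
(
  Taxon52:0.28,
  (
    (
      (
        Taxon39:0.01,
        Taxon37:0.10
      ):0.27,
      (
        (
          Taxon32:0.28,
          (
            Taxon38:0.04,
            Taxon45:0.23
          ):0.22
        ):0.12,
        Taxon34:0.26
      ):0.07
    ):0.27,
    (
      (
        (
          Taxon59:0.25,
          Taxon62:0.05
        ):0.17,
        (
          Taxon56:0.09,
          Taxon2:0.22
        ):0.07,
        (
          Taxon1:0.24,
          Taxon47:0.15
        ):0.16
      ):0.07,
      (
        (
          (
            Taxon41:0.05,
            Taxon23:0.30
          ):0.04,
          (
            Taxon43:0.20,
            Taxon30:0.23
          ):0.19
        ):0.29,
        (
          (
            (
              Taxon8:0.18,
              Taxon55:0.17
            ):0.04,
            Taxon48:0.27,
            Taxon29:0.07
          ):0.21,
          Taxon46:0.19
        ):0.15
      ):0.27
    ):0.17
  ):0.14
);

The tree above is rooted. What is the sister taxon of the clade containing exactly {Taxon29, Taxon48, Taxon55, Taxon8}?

Taxon46

The clade containing exactly {Taxon29, Taxon48, Taxon55, Taxon8} attaches to the tree at the node subtending (((Taxon8,Taxon55),Taxon48,Taxon29),Taxon46).
The other lineage descending from that same node — the sister group — is the single tip Taxon46.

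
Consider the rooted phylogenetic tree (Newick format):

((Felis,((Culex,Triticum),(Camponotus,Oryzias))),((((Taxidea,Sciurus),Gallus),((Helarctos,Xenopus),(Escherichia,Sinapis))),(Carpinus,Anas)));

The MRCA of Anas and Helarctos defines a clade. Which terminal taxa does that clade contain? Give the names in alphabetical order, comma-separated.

Tracing Anas: it sits inside (Carpinus,Anas).
Tracing Helarctos: it sits inside (Helarctos,Xenopus).
The smallest clade enclosing both is ((((Taxidea,Sciurus),Gallus),((Helarctos,Xenopus),(Escherichia,Sinapis))),(Carpinus,Anas)); the answer is its 9 terminal taxa in alphabetical order.

Anas, Carpinus, Escherichia, Gallus, Helarctos, Sciurus, Sinapis, Taxidea, Xenopus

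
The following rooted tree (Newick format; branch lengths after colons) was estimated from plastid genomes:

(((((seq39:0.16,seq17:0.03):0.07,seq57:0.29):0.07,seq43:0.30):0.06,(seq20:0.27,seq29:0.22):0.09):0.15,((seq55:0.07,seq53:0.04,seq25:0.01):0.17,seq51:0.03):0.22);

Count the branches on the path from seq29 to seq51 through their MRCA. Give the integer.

5

The MRCA of seq29 and seq51 is the root of the tree.
From seq29 up to that node: 3 branches. From seq51 up to the same node: 2 branches. Total: 3 + 2 = 5.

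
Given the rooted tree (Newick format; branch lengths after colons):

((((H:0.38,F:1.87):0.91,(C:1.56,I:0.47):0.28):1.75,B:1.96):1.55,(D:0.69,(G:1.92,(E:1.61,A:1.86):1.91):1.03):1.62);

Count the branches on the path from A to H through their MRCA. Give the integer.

8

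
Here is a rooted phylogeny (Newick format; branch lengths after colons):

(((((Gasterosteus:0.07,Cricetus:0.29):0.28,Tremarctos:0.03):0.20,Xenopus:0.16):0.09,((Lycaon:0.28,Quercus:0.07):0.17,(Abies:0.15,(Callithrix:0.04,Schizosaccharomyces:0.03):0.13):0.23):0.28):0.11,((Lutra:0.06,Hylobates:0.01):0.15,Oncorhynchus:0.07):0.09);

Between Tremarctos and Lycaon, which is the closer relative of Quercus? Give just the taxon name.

The MRCA of Quercus and Lycaon subtends (Lycaon,Quercus) (2 taxa).
The MRCA of Quercus and Tremarctos subtends ((((Gasterosteus,Cricetus),Tremarctos),Xenopus),((Lycaon,Quercus),(Abies,(Callithrix,Schizosaccharomyces)))) (9 taxa).
The first is nested inside the second, so Quercus shares a more recent common ancestor with Lycaon.

Lycaon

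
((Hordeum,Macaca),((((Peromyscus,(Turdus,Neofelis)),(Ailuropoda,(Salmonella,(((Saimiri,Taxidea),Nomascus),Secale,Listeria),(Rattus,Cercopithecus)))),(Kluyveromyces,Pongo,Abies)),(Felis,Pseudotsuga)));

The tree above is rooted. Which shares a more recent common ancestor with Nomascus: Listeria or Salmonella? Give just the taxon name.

Listeria

The MRCA of Nomascus and Listeria subtends (((Saimiri,Taxidea),Nomascus),Secale,Listeria) (5 taxa).
The MRCA of Nomascus and Salmonella subtends (Salmonella,(((Saimiri,Taxidea),Nomascus),Secale,Listeria),(Rattus,Cercopithecus)) (8 taxa).
The first is nested inside the second, so Nomascus shares a more recent common ancestor with Listeria.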